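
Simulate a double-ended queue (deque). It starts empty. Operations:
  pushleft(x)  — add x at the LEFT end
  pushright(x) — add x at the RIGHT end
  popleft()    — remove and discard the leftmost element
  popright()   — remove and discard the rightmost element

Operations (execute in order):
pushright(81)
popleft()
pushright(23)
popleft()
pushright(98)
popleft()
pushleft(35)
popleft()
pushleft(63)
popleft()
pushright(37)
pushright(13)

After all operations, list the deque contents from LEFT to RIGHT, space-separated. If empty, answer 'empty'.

pushright(81): [81]
popleft(): []
pushright(23): [23]
popleft(): []
pushright(98): [98]
popleft(): []
pushleft(35): [35]
popleft(): []
pushleft(63): [63]
popleft(): []
pushright(37): [37]
pushright(13): [37, 13]

Answer: 37 13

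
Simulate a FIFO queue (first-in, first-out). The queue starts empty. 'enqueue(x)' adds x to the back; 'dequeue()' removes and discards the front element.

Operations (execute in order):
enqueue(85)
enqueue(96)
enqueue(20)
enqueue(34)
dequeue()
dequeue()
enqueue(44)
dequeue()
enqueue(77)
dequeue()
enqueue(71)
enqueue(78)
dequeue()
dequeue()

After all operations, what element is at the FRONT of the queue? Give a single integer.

Answer: 71

Derivation:
enqueue(85): queue = [85]
enqueue(96): queue = [85, 96]
enqueue(20): queue = [85, 96, 20]
enqueue(34): queue = [85, 96, 20, 34]
dequeue(): queue = [96, 20, 34]
dequeue(): queue = [20, 34]
enqueue(44): queue = [20, 34, 44]
dequeue(): queue = [34, 44]
enqueue(77): queue = [34, 44, 77]
dequeue(): queue = [44, 77]
enqueue(71): queue = [44, 77, 71]
enqueue(78): queue = [44, 77, 71, 78]
dequeue(): queue = [77, 71, 78]
dequeue(): queue = [71, 78]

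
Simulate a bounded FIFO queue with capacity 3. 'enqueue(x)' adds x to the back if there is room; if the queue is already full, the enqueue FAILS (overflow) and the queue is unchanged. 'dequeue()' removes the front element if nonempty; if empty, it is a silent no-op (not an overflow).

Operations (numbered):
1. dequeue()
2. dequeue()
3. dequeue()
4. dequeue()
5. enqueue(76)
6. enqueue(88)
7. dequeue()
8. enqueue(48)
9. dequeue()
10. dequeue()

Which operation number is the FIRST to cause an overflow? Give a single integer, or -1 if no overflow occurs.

1. dequeue(): empty, no-op, size=0
2. dequeue(): empty, no-op, size=0
3. dequeue(): empty, no-op, size=0
4. dequeue(): empty, no-op, size=0
5. enqueue(76): size=1
6. enqueue(88): size=2
7. dequeue(): size=1
8. enqueue(48): size=2
9. dequeue(): size=1
10. dequeue(): size=0

Answer: -1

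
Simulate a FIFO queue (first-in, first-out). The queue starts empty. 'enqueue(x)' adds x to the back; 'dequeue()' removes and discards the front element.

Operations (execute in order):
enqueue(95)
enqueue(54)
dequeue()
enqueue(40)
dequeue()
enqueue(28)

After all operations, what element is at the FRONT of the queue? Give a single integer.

Answer: 40

Derivation:
enqueue(95): queue = [95]
enqueue(54): queue = [95, 54]
dequeue(): queue = [54]
enqueue(40): queue = [54, 40]
dequeue(): queue = [40]
enqueue(28): queue = [40, 28]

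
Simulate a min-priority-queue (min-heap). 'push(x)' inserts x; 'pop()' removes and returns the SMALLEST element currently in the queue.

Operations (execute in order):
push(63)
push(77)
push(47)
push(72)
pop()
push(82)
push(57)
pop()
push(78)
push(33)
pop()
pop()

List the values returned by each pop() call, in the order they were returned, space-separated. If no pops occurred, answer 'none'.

push(63): heap contents = [63]
push(77): heap contents = [63, 77]
push(47): heap contents = [47, 63, 77]
push(72): heap contents = [47, 63, 72, 77]
pop() → 47: heap contents = [63, 72, 77]
push(82): heap contents = [63, 72, 77, 82]
push(57): heap contents = [57, 63, 72, 77, 82]
pop() → 57: heap contents = [63, 72, 77, 82]
push(78): heap contents = [63, 72, 77, 78, 82]
push(33): heap contents = [33, 63, 72, 77, 78, 82]
pop() → 33: heap contents = [63, 72, 77, 78, 82]
pop() → 63: heap contents = [72, 77, 78, 82]

Answer: 47 57 33 63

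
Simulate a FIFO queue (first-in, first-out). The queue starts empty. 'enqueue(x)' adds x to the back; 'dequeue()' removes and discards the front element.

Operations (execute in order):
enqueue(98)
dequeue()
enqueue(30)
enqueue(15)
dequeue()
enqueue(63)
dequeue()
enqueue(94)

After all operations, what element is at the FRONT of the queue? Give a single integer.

Answer: 63

Derivation:
enqueue(98): queue = [98]
dequeue(): queue = []
enqueue(30): queue = [30]
enqueue(15): queue = [30, 15]
dequeue(): queue = [15]
enqueue(63): queue = [15, 63]
dequeue(): queue = [63]
enqueue(94): queue = [63, 94]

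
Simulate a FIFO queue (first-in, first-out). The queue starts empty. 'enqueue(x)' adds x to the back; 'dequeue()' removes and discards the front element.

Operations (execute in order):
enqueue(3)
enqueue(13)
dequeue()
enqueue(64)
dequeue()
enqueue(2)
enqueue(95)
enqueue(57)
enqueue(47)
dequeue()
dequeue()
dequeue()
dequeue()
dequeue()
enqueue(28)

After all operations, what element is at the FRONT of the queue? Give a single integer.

Answer: 28

Derivation:
enqueue(3): queue = [3]
enqueue(13): queue = [3, 13]
dequeue(): queue = [13]
enqueue(64): queue = [13, 64]
dequeue(): queue = [64]
enqueue(2): queue = [64, 2]
enqueue(95): queue = [64, 2, 95]
enqueue(57): queue = [64, 2, 95, 57]
enqueue(47): queue = [64, 2, 95, 57, 47]
dequeue(): queue = [2, 95, 57, 47]
dequeue(): queue = [95, 57, 47]
dequeue(): queue = [57, 47]
dequeue(): queue = [47]
dequeue(): queue = []
enqueue(28): queue = [28]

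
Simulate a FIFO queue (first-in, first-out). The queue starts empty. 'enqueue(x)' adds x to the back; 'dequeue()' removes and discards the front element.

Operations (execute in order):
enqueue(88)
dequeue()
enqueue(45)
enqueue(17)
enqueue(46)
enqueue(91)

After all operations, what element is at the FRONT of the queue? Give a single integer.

enqueue(88): queue = [88]
dequeue(): queue = []
enqueue(45): queue = [45]
enqueue(17): queue = [45, 17]
enqueue(46): queue = [45, 17, 46]
enqueue(91): queue = [45, 17, 46, 91]

Answer: 45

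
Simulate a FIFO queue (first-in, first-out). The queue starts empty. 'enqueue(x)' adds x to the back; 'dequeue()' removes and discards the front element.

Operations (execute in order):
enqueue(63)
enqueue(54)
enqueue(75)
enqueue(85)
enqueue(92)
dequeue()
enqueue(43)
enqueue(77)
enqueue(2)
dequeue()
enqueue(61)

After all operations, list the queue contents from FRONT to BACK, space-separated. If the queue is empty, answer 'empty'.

enqueue(63): [63]
enqueue(54): [63, 54]
enqueue(75): [63, 54, 75]
enqueue(85): [63, 54, 75, 85]
enqueue(92): [63, 54, 75, 85, 92]
dequeue(): [54, 75, 85, 92]
enqueue(43): [54, 75, 85, 92, 43]
enqueue(77): [54, 75, 85, 92, 43, 77]
enqueue(2): [54, 75, 85, 92, 43, 77, 2]
dequeue(): [75, 85, 92, 43, 77, 2]
enqueue(61): [75, 85, 92, 43, 77, 2, 61]

Answer: 75 85 92 43 77 2 61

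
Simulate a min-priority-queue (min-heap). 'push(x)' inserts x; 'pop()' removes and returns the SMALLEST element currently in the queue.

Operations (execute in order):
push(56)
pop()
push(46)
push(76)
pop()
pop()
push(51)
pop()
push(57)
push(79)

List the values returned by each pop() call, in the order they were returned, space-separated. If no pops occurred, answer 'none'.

push(56): heap contents = [56]
pop() → 56: heap contents = []
push(46): heap contents = [46]
push(76): heap contents = [46, 76]
pop() → 46: heap contents = [76]
pop() → 76: heap contents = []
push(51): heap contents = [51]
pop() → 51: heap contents = []
push(57): heap contents = [57]
push(79): heap contents = [57, 79]

Answer: 56 46 76 51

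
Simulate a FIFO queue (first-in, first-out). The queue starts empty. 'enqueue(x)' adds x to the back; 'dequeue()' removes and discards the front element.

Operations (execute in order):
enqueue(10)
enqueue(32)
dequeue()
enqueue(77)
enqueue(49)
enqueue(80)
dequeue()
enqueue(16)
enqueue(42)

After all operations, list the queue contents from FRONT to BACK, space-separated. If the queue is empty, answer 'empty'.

Answer: 77 49 80 16 42

Derivation:
enqueue(10): [10]
enqueue(32): [10, 32]
dequeue(): [32]
enqueue(77): [32, 77]
enqueue(49): [32, 77, 49]
enqueue(80): [32, 77, 49, 80]
dequeue(): [77, 49, 80]
enqueue(16): [77, 49, 80, 16]
enqueue(42): [77, 49, 80, 16, 42]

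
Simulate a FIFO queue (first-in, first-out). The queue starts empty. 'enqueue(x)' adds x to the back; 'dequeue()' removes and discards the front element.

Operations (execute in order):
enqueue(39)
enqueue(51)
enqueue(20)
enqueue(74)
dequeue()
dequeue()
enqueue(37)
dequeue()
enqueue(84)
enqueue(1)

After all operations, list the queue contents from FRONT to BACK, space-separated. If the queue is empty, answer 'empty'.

Answer: 74 37 84 1

Derivation:
enqueue(39): [39]
enqueue(51): [39, 51]
enqueue(20): [39, 51, 20]
enqueue(74): [39, 51, 20, 74]
dequeue(): [51, 20, 74]
dequeue(): [20, 74]
enqueue(37): [20, 74, 37]
dequeue(): [74, 37]
enqueue(84): [74, 37, 84]
enqueue(1): [74, 37, 84, 1]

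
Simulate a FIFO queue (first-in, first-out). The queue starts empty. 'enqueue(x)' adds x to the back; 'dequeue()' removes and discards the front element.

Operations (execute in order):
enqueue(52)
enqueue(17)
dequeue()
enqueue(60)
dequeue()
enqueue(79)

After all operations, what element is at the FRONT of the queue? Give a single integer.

Answer: 60

Derivation:
enqueue(52): queue = [52]
enqueue(17): queue = [52, 17]
dequeue(): queue = [17]
enqueue(60): queue = [17, 60]
dequeue(): queue = [60]
enqueue(79): queue = [60, 79]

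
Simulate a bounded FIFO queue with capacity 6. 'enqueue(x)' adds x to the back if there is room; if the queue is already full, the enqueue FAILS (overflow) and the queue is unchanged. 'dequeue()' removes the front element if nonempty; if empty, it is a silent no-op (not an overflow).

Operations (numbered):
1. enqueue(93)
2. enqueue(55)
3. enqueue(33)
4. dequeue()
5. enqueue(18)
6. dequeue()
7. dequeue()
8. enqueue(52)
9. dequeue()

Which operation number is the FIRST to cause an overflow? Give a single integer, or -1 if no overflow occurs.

1. enqueue(93): size=1
2. enqueue(55): size=2
3. enqueue(33): size=3
4. dequeue(): size=2
5. enqueue(18): size=3
6. dequeue(): size=2
7. dequeue(): size=1
8. enqueue(52): size=2
9. dequeue(): size=1

Answer: -1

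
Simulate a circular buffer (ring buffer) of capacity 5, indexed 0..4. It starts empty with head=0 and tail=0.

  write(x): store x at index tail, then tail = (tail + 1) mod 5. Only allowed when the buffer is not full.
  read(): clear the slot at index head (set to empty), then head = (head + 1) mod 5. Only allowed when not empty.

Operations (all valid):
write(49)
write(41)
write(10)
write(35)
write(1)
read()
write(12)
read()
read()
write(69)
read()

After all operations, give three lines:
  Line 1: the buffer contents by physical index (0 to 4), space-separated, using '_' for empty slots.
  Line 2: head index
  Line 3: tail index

Answer: 12 69 _ _ 1
4
2

Derivation:
write(49): buf=[49 _ _ _ _], head=0, tail=1, size=1
write(41): buf=[49 41 _ _ _], head=0, tail=2, size=2
write(10): buf=[49 41 10 _ _], head=0, tail=3, size=3
write(35): buf=[49 41 10 35 _], head=0, tail=4, size=4
write(1): buf=[49 41 10 35 1], head=0, tail=0, size=5
read(): buf=[_ 41 10 35 1], head=1, tail=0, size=4
write(12): buf=[12 41 10 35 1], head=1, tail=1, size=5
read(): buf=[12 _ 10 35 1], head=2, tail=1, size=4
read(): buf=[12 _ _ 35 1], head=3, tail=1, size=3
write(69): buf=[12 69 _ 35 1], head=3, tail=2, size=4
read(): buf=[12 69 _ _ 1], head=4, tail=2, size=3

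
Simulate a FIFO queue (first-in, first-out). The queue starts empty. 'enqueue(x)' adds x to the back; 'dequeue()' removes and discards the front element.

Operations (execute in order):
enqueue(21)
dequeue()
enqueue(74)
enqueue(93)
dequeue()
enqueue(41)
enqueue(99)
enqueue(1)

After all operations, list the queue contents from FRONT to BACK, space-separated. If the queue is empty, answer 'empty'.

Answer: 93 41 99 1

Derivation:
enqueue(21): [21]
dequeue(): []
enqueue(74): [74]
enqueue(93): [74, 93]
dequeue(): [93]
enqueue(41): [93, 41]
enqueue(99): [93, 41, 99]
enqueue(1): [93, 41, 99, 1]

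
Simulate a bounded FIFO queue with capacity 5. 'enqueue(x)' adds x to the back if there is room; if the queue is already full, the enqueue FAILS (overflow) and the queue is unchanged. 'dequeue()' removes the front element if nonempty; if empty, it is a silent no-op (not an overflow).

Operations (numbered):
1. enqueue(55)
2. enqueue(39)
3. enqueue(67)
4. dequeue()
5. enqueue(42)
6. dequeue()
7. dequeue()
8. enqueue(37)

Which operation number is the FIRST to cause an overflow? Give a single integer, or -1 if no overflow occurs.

1. enqueue(55): size=1
2. enqueue(39): size=2
3. enqueue(67): size=3
4. dequeue(): size=2
5. enqueue(42): size=3
6. dequeue(): size=2
7. dequeue(): size=1
8. enqueue(37): size=2

Answer: -1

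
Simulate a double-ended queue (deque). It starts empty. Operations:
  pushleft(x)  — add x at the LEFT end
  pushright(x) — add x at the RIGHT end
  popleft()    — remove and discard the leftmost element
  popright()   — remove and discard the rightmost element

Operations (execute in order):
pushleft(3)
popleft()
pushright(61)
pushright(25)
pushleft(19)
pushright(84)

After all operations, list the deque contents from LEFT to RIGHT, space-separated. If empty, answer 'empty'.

Answer: 19 61 25 84

Derivation:
pushleft(3): [3]
popleft(): []
pushright(61): [61]
pushright(25): [61, 25]
pushleft(19): [19, 61, 25]
pushright(84): [19, 61, 25, 84]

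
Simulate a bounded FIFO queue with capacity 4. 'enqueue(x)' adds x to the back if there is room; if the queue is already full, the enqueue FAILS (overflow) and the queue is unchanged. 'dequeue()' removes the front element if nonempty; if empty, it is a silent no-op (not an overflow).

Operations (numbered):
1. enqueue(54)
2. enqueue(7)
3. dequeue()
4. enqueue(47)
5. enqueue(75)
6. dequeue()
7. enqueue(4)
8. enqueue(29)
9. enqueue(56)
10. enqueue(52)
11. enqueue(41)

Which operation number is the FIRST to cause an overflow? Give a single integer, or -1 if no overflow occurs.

1. enqueue(54): size=1
2. enqueue(7): size=2
3. dequeue(): size=1
4. enqueue(47): size=2
5. enqueue(75): size=3
6. dequeue(): size=2
7. enqueue(4): size=3
8. enqueue(29): size=4
9. enqueue(56): size=4=cap → OVERFLOW (fail)
10. enqueue(52): size=4=cap → OVERFLOW (fail)
11. enqueue(41): size=4=cap → OVERFLOW (fail)

Answer: 9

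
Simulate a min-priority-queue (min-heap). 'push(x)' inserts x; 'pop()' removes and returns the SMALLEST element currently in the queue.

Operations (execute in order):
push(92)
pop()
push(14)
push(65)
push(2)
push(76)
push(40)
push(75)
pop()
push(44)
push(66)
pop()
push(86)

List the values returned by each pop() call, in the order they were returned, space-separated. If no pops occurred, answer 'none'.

Answer: 92 2 14

Derivation:
push(92): heap contents = [92]
pop() → 92: heap contents = []
push(14): heap contents = [14]
push(65): heap contents = [14, 65]
push(2): heap contents = [2, 14, 65]
push(76): heap contents = [2, 14, 65, 76]
push(40): heap contents = [2, 14, 40, 65, 76]
push(75): heap contents = [2, 14, 40, 65, 75, 76]
pop() → 2: heap contents = [14, 40, 65, 75, 76]
push(44): heap contents = [14, 40, 44, 65, 75, 76]
push(66): heap contents = [14, 40, 44, 65, 66, 75, 76]
pop() → 14: heap contents = [40, 44, 65, 66, 75, 76]
push(86): heap contents = [40, 44, 65, 66, 75, 76, 86]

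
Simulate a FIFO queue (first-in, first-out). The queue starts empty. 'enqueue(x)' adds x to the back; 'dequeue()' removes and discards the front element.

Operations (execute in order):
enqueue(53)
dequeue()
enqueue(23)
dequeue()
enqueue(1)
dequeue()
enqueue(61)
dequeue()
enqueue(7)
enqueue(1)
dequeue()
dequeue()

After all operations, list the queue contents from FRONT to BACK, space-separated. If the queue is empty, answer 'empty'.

Answer: empty

Derivation:
enqueue(53): [53]
dequeue(): []
enqueue(23): [23]
dequeue(): []
enqueue(1): [1]
dequeue(): []
enqueue(61): [61]
dequeue(): []
enqueue(7): [7]
enqueue(1): [7, 1]
dequeue(): [1]
dequeue(): []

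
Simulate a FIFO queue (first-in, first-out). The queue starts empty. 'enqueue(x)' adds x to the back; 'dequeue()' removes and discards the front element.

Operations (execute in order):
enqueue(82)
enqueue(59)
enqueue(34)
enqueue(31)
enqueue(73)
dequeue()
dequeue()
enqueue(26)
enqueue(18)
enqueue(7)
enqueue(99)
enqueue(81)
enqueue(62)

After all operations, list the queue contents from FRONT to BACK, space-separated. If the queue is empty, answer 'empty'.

Answer: 34 31 73 26 18 7 99 81 62

Derivation:
enqueue(82): [82]
enqueue(59): [82, 59]
enqueue(34): [82, 59, 34]
enqueue(31): [82, 59, 34, 31]
enqueue(73): [82, 59, 34, 31, 73]
dequeue(): [59, 34, 31, 73]
dequeue(): [34, 31, 73]
enqueue(26): [34, 31, 73, 26]
enqueue(18): [34, 31, 73, 26, 18]
enqueue(7): [34, 31, 73, 26, 18, 7]
enqueue(99): [34, 31, 73, 26, 18, 7, 99]
enqueue(81): [34, 31, 73, 26, 18, 7, 99, 81]
enqueue(62): [34, 31, 73, 26, 18, 7, 99, 81, 62]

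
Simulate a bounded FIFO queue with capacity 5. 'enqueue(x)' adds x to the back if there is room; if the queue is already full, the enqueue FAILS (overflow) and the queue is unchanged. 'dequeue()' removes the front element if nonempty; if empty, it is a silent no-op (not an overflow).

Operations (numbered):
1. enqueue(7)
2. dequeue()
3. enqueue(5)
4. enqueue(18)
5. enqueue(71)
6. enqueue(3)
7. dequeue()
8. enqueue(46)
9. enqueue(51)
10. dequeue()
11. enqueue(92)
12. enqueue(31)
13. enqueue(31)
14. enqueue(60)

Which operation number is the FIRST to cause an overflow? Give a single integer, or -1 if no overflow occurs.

Answer: 12

Derivation:
1. enqueue(7): size=1
2. dequeue(): size=0
3. enqueue(5): size=1
4. enqueue(18): size=2
5. enqueue(71): size=3
6. enqueue(3): size=4
7. dequeue(): size=3
8. enqueue(46): size=4
9. enqueue(51): size=5
10. dequeue(): size=4
11. enqueue(92): size=5
12. enqueue(31): size=5=cap → OVERFLOW (fail)
13. enqueue(31): size=5=cap → OVERFLOW (fail)
14. enqueue(60): size=5=cap → OVERFLOW (fail)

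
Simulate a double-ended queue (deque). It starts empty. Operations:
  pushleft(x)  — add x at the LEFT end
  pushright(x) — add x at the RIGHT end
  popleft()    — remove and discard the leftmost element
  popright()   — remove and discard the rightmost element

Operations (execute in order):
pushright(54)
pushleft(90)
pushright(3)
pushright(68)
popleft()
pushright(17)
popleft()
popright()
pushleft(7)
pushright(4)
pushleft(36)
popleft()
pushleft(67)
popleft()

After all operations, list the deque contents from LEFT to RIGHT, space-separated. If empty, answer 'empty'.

Answer: 7 3 68 4

Derivation:
pushright(54): [54]
pushleft(90): [90, 54]
pushright(3): [90, 54, 3]
pushright(68): [90, 54, 3, 68]
popleft(): [54, 3, 68]
pushright(17): [54, 3, 68, 17]
popleft(): [3, 68, 17]
popright(): [3, 68]
pushleft(7): [7, 3, 68]
pushright(4): [7, 3, 68, 4]
pushleft(36): [36, 7, 3, 68, 4]
popleft(): [7, 3, 68, 4]
pushleft(67): [67, 7, 3, 68, 4]
popleft(): [7, 3, 68, 4]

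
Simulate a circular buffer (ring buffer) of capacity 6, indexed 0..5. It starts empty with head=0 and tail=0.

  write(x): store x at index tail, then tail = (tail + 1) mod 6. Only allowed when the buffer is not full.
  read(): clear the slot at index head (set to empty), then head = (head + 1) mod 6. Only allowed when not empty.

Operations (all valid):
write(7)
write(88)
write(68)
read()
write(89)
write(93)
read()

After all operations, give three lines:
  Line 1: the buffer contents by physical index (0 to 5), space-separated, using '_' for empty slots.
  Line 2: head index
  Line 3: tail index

Answer: _ _ 68 89 93 _
2
5

Derivation:
write(7): buf=[7 _ _ _ _ _], head=0, tail=1, size=1
write(88): buf=[7 88 _ _ _ _], head=0, tail=2, size=2
write(68): buf=[7 88 68 _ _ _], head=0, tail=3, size=3
read(): buf=[_ 88 68 _ _ _], head=1, tail=3, size=2
write(89): buf=[_ 88 68 89 _ _], head=1, tail=4, size=3
write(93): buf=[_ 88 68 89 93 _], head=1, tail=5, size=4
read(): buf=[_ _ 68 89 93 _], head=2, tail=5, size=3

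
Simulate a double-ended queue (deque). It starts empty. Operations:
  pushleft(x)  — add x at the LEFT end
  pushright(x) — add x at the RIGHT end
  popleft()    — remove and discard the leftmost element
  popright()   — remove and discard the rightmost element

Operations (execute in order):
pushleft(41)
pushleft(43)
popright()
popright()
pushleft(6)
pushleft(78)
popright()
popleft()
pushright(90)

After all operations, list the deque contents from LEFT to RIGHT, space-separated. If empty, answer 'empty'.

pushleft(41): [41]
pushleft(43): [43, 41]
popright(): [43]
popright(): []
pushleft(6): [6]
pushleft(78): [78, 6]
popright(): [78]
popleft(): []
pushright(90): [90]

Answer: 90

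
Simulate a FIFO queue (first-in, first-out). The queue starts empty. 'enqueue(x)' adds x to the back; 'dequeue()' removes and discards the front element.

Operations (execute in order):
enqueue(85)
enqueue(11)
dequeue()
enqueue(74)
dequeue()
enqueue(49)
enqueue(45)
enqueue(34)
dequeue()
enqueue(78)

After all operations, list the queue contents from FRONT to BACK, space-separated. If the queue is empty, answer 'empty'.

enqueue(85): [85]
enqueue(11): [85, 11]
dequeue(): [11]
enqueue(74): [11, 74]
dequeue(): [74]
enqueue(49): [74, 49]
enqueue(45): [74, 49, 45]
enqueue(34): [74, 49, 45, 34]
dequeue(): [49, 45, 34]
enqueue(78): [49, 45, 34, 78]

Answer: 49 45 34 78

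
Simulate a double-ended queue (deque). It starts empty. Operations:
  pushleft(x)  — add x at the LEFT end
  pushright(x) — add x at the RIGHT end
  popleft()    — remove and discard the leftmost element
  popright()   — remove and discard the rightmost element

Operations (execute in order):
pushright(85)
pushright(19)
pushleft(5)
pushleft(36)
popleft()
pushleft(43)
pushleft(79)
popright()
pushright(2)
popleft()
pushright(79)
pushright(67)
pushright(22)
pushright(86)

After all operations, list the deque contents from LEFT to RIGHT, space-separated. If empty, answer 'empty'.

pushright(85): [85]
pushright(19): [85, 19]
pushleft(5): [5, 85, 19]
pushleft(36): [36, 5, 85, 19]
popleft(): [5, 85, 19]
pushleft(43): [43, 5, 85, 19]
pushleft(79): [79, 43, 5, 85, 19]
popright(): [79, 43, 5, 85]
pushright(2): [79, 43, 5, 85, 2]
popleft(): [43, 5, 85, 2]
pushright(79): [43, 5, 85, 2, 79]
pushright(67): [43, 5, 85, 2, 79, 67]
pushright(22): [43, 5, 85, 2, 79, 67, 22]
pushright(86): [43, 5, 85, 2, 79, 67, 22, 86]

Answer: 43 5 85 2 79 67 22 86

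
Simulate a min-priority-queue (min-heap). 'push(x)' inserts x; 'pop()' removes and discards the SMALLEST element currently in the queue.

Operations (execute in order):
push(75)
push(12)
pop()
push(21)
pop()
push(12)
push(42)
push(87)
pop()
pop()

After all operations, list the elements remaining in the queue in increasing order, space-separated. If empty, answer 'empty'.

push(75): heap contents = [75]
push(12): heap contents = [12, 75]
pop() → 12: heap contents = [75]
push(21): heap contents = [21, 75]
pop() → 21: heap contents = [75]
push(12): heap contents = [12, 75]
push(42): heap contents = [12, 42, 75]
push(87): heap contents = [12, 42, 75, 87]
pop() → 12: heap contents = [42, 75, 87]
pop() → 42: heap contents = [75, 87]

Answer: 75 87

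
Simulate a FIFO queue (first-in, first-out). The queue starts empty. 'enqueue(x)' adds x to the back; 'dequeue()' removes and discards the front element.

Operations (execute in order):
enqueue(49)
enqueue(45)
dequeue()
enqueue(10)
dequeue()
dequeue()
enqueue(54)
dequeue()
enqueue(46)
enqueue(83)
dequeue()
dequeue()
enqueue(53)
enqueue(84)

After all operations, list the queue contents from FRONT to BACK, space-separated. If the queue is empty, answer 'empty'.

Answer: 53 84

Derivation:
enqueue(49): [49]
enqueue(45): [49, 45]
dequeue(): [45]
enqueue(10): [45, 10]
dequeue(): [10]
dequeue(): []
enqueue(54): [54]
dequeue(): []
enqueue(46): [46]
enqueue(83): [46, 83]
dequeue(): [83]
dequeue(): []
enqueue(53): [53]
enqueue(84): [53, 84]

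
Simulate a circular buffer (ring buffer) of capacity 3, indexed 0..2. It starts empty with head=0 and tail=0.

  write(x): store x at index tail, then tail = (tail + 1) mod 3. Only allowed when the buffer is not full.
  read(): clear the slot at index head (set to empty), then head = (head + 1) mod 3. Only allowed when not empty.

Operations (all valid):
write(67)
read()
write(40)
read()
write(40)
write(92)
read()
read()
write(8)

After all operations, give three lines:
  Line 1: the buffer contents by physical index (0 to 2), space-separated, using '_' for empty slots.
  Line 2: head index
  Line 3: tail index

Answer: _ 8 _
1
2

Derivation:
write(67): buf=[67 _ _], head=0, tail=1, size=1
read(): buf=[_ _ _], head=1, tail=1, size=0
write(40): buf=[_ 40 _], head=1, tail=2, size=1
read(): buf=[_ _ _], head=2, tail=2, size=0
write(40): buf=[_ _ 40], head=2, tail=0, size=1
write(92): buf=[92 _ 40], head=2, tail=1, size=2
read(): buf=[92 _ _], head=0, tail=1, size=1
read(): buf=[_ _ _], head=1, tail=1, size=0
write(8): buf=[_ 8 _], head=1, tail=2, size=1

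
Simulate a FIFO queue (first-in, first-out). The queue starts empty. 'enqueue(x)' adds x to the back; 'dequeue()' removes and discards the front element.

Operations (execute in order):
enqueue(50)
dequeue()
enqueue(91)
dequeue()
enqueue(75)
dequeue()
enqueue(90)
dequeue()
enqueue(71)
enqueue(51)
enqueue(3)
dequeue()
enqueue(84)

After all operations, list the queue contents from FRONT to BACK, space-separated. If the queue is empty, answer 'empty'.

enqueue(50): [50]
dequeue(): []
enqueue(91): [91]
dequeue(): []
enqueue(75): [75]
dequeue(): []
enqueue(90): [90]
dequeue(): []
enqueue(71): [71]
enqueue(51): [71, 51]
enqueue(3): [71, 51, 3]
dequeue(): [51, 3]
enqueue(84): [51, 3, 84]

Answer: 51 3 84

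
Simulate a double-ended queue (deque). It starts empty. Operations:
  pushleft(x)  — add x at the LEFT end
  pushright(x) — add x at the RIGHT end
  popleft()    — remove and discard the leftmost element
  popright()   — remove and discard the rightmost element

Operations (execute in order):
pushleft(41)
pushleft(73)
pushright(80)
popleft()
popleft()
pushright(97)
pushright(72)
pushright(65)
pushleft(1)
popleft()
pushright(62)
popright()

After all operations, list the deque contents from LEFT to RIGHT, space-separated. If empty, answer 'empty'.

pushleft(41): [41]
pushleft(73): [73, 41]
pushright(80): [73, 41, 80]
popleft(): [41, 80]
popleft(): [80]
pushright(97): [80, 97]
pushright(72): [80, 97, 72]
pushright(65): [80, 97, 72, 65]
pushleft(1): [1, 80, 97, 72, 65]
popleft(): [80, 97, 72, 65]
pushright(62): [80, 97, 72, 65, 62]
popright(): [80, 97, 72, 65]

Answer: 80 97 72 65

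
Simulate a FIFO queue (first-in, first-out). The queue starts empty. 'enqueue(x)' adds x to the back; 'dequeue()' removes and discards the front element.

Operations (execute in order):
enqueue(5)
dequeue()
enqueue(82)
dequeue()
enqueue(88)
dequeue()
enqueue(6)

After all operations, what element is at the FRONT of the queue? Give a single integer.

Answer: 6

Derivation:
enqueue(5): queue = [5]
dequeue(): queue = []
enqueue(82): queue = [82]
dequeue(): queue = []
enqueue(88): queue = [88]
dequeue(): queue = []
enqueue(6): queue = [6]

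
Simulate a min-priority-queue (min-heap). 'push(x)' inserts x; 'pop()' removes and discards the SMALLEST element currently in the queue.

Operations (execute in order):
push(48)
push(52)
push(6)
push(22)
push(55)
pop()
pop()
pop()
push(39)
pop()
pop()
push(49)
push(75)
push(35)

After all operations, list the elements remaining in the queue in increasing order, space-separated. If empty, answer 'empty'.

Answer: 35 49 55 75

Derivation:
push(48): heap contents = [48]
push(52): heap contents = [48, 52]
push(6): heap contents = [6, 48, 52]
push(22): heap contents = [6, 22, 48, 52]
push(55): heap contents = [6, 22, 48, 52, 55]
pop() → 6: heap contents = [22, 48, 52, 55]
pop() → 22: heap contents = [48, 52, 55]
pop() → 48: heap contents = [52, 55]
push(39): heap contents = [39, 52, 55]
pop() → 39: heap contents = [52, 55]
pop() → 52: heap contents = [55]
push(49): heap contents = [49, 55]
push(75): heap contents = [49, 55, 75]
push(35): heap contents = [35, 49, 55, 75]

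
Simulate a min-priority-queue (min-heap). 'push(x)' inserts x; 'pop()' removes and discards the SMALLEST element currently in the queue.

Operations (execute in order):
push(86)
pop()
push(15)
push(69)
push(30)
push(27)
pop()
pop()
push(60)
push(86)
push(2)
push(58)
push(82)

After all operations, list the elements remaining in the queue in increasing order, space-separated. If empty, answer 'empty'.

push(86): heap contents = [86]
pop() → 86: heap contents = []
push(15): heap contents = [15]
push(69): heap contents = [15, 69]
push(30): heap contents = [15, 30, 69]
push(27): heap contents = [15, 27, 30, 69]
pop() → 15: heap contents = [27, 30, 69]
pop() → 27: heap contents = [30, 69]
push(60): heap contents = [30, 60, 69]
push(86): heap contents = [30, 60, 69, 86]
push(2): heap contents = [2, 30, 60, 69, 86]
push(58): heap contents = [2, 30, 58, 60, 69, 86]
push(82): heap contents = [2, 30, 58, 60, 69, 82, 86]

Answer: 2 30 58 60 69 82 86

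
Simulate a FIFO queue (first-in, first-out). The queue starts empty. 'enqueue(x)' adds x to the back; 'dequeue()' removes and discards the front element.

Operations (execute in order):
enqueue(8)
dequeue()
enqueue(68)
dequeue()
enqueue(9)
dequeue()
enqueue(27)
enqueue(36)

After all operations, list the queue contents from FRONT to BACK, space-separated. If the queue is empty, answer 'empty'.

enqueue(8): [8]
dequeue(): []
enqueue(68): [68]
dequeue(): []
enqueue(9): [9]
dequeue(): []
enqueue(27): [27]
enqueue(36): [27, 36]

Answer: 27 36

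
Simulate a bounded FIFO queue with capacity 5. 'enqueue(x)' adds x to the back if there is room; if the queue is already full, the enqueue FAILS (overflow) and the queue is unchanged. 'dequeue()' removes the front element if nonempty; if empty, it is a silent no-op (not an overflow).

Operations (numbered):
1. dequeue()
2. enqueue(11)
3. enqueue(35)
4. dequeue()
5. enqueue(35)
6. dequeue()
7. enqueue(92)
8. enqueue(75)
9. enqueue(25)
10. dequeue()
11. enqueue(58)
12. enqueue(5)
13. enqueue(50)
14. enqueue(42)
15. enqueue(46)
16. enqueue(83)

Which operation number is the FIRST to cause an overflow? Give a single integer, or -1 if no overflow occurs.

1. dequeue(): empty, no-op, size=0
2. enqueue(11): size=1
3. enqueue(35): size=2
4. dequeue(): size=1
5. enqueue(35): size=2
6. dequeue(): size=1
7. enqueue(92): size=2
8. enqueue(75): size=3
9. enqueue(25): size=4
10. dequeue(): size=3
11. enqueue(58): size=4
12. enqueue(5): size=5
13. enqueue(50): size=5=cap → OVERFLOW (fail)
14. enqueue(42): size=5=cap → OVERFLOW (fail)
15. enqueue(46): size=5=cap → OVERFLOW (fail)
16. enqueue(83): size=5=cap → OVERFLOW (fail)

Answer: 13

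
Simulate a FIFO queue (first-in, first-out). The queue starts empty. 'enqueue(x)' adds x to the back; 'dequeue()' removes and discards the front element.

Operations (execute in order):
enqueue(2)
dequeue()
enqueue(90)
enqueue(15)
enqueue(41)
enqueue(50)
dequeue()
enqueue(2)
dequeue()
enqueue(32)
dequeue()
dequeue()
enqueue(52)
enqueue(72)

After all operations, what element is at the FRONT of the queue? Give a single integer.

enqueue(2): queue = [2]
dequeue(): queue = []
enqueue(90): queue = [90]
enqueue(15): queue = [90, 15]
enqueue(41): queue = [90, 15, 41]
enqueue(50): queue = [90, 15, 41, 50]
dequeue(): queue = [15, 41, 50]
enqueue(2): queue = [15, 41, 50, 2]
dequeue(): queue = [41, 50, 2]
enqueue(32): queue = [41, 50, 2, 32]
dequeue(): queue = [50, 2, 32]
dequeue(): queue = [2, 32]
enqueue(52): queue = [2, 32, 52]
enqueue(72): queue = [2, 32, 52, 72]

Answer: 2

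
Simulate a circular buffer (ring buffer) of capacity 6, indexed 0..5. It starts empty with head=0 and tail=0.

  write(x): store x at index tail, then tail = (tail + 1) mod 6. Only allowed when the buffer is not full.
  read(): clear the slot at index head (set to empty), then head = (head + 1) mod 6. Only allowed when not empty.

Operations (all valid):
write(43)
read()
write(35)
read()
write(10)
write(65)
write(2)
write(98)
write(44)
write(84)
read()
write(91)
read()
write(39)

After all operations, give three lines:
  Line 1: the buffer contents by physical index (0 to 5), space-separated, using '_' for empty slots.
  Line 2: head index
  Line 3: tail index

Answer: 44 84 91 39 2 98
4
4

Derivation:
write(43): buf=[43 _ _ _ _ _], head=0, tail=1, size=1
read(): buf=[_ _ _ _ _ _], head=1, tail=1, size=0
write(35): buf=[_ 35 _ _ _ _], head=1, tail=2, size=1
read(): buf=[_ _ _ _ _ _], head=2, tail=2, size=0
write(10): buf=[_ _ 10 _ _ _], head=2, tail=3, size=1
write(65): buf=[_ _ 10 65 _ _], head=2, tail=4, size=2
write(2): buf=[_ _ 10 65 2 _], head=2, tail=5, size=3
write(98): buf=[_ _ 10 65 2 98], head=2, tail=0, size=4
write(44): buf=[44 _ 10 65 2 98], head=2, tail=1, size=5
write(84): buf=[44 84 10 65 2 98], head=2, tail=2, size=6
read(): buf=[44 84 _ 65 2 98], head=3, tail=2, size=5
write(91): buf=[44 84 91 65 2 98], head=3, tail=3, size=6
read(): buf=[44 84 91 _ 2 98], head=4, tail=3, size=5
write(39): buf=[44 84 91 39 2 98], head=4, tail=4, size=6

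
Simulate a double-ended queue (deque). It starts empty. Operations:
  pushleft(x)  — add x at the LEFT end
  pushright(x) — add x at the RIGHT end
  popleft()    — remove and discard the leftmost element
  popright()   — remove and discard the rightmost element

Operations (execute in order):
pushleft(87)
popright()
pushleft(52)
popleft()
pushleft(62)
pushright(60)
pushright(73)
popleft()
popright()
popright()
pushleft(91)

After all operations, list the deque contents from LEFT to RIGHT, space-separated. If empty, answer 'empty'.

Answer: 91

Derivation:
pushleft(87): [87]
popright(): []
pushleft(52): [52]
popleft(): []
pushleft(62): [62]
pushright(60): [62, 60]
pushright(73): [62, 60, 73]
popleft(): [60, 73]
popright(): [60]
popright(): []
pushleft(91): [91]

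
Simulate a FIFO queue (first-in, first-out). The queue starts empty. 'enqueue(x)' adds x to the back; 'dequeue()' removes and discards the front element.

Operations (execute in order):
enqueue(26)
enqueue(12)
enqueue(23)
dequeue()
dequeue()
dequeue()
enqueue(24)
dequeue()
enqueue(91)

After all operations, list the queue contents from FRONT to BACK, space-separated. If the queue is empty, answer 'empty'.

enqueue(26): [26]
enqueue(12): [26, 12]
enqueue(23): [26, 12, 23]
dequeue(): [12, 23]
dequeue(): [23]
dequeue(): []
enqueue(24): [24]
dequeue(): []
enqueue(91): [91]

Answer: 91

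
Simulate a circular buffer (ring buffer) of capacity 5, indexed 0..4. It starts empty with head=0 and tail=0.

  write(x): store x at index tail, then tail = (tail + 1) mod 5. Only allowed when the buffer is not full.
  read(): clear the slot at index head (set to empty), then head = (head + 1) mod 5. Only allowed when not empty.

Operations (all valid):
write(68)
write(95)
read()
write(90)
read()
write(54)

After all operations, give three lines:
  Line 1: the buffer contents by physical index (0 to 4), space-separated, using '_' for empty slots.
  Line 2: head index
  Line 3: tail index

Answer: _ _ 90 54 _
2
4

Derivation:
write(68): buf=[68 _ _ _ _], head=0, tail=1, size=1
write(95): buf=[68 95 _ _ _], head=0, tail=2, size=2
read(): buf=[_ 95 _ _ _], head=1, tail=2, size=1
write(90): buf=[_ 95 90 _ _], head=1, tail=3, size=2
read(): buf=[_ _ 90 _ _], head=2, tail=3, size=1
write(54): buf=[_ _ 90 54 _], head=2, tail=4, size=2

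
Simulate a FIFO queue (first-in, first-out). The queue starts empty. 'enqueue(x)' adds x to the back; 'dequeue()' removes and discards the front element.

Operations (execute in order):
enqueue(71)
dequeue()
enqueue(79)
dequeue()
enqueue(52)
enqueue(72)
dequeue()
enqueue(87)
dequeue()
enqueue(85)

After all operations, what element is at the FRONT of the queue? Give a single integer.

Answer: 87

Derivation:
enqueue(71): queue = [71]
dequeue(): queue = []
enqueue(79): queue = [79]
dequeue(): queue = []
enqueue(52): queue = [52]
enqueue(72): queue = [52, 72]
dequeue(): queue = [72]
enqueue(87): queue = [72, 87]
dequeue(): queue = [87]
enqueue(85): queue = [87, 85]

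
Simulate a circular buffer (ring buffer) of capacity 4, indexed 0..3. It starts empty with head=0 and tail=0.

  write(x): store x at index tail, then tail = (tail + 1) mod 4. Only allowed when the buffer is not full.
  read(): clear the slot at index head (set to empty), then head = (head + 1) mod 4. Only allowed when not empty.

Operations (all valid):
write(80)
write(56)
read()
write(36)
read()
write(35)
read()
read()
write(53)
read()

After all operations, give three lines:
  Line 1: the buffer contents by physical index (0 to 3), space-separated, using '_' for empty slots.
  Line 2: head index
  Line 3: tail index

write(80): buf=[80 _ _ _], head=0, tail=1, size=1
write(56): buf=[80 56 _ _], head=0, tail=2, size=2
read(): buf=[_ 56 _ _], head=1, tail=2, size=1
write(36): buf=[_ 56 36 _], head=1, tail=3, size=2
read(): buf=[_ _ 36 _], head=2, tail=3, size=1
write(35): buf=[_ _ 36 35], head=2, tail=0, size=2
read(): buf=[_ _ _ 35], head=3, tail=0, size=1
read(): buf=[_ _ _ _], head=0, tail=0, size=0
write(53): buf=[53 _ _ _], head=0, tail=1, size=1
read(): buf=[_ _ _ _], head=1, tail=1, size=0

Answer: _ _ _ _
1
1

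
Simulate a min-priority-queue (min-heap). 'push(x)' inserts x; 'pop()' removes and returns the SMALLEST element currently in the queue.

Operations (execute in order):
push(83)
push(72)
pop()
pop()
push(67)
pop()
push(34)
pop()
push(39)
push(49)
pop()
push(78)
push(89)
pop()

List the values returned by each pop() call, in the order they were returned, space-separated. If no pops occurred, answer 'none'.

Answer: 72 83 67 34 39 49

Derivation:
push(83): heap contents = [83]
push(72): heap contents = [72, 83]
pop() → 72: heap contents = [83]
pop() → 83: heap contents = []
push(67): heap contents = [67]
pop() → 67: heap contents = []
push(34): heap contents = [34]
pop() → 34: heap contents = []
push(39): heap contents = [39]
push(49): heap contents = [39, 49]
pop() → 39: heap contents = [49]
push(78): heap contents = [49, 78]
push(89): heap contents = [49, 78, 89]
pop() → 49: heap contents = [78, 89]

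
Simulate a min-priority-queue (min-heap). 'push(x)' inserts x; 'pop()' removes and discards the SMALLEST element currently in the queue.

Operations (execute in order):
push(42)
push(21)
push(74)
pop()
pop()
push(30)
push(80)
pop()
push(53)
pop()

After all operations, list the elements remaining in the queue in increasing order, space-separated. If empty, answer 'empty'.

Answer: 74 80

Derivation:
push(42): heap contents = [42]
push(21): heap contents = [21, 42]
push(74): heap contents = [21, 42, 74]
pop() → 21: heap contents = [42, 74]
pop() → 42: heap contents = [74]
push(30): heap contents = [30, 74]
push(80): heap contents = [30, 74, 80]
pop() → 30: heap contents = [74, 80]
push(53): heap contents = [53, 74, 80]
pop() → 53: heap contents = [74, 80]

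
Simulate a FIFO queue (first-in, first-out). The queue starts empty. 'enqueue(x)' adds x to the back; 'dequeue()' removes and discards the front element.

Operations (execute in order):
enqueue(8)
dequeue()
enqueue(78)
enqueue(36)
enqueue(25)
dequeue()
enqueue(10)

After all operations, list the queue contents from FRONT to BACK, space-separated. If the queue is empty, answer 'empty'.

enqueue(8): [8]
dequeue(): []
enqueue(78): [78]
enqueue(36): [78, 36]
enqueue(25): [78, 36, 25]
dequeue(): [36, 25]
enqueue(10): [36, 25, 10]

Answer: 36 25 10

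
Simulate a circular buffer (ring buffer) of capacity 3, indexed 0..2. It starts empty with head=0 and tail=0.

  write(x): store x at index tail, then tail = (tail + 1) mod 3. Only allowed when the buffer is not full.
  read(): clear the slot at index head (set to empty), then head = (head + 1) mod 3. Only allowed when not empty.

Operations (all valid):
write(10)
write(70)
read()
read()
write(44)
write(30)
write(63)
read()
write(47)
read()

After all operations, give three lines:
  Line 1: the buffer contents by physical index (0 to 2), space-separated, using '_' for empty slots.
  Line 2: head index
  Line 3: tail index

Answer: _ 63 47
1
0

Derivation:
write(10): buf=[10 _ _], head=0, tail=1, size=1
write(70): buf=[10 70 _], head=0, tail=2, size=2
read(): buf=[_ 70 _], head=1, tail=2, size=1
read(): buf=[_ _ _], head=2, tail=2, size=0
write(44): buf=[_ _ 44], head=2, tail=0, size=1
write(30): buf=[30 _ 44], head=2, tail=1, size=2
write(63): buf=[30 63 44], head=2, tail=2, size=3
read(): buf=[30 63 _], head=0, tail=2, size=2
write(47): buf=[30 63 47], head=0, tail=0, size=3
read(): buf=[_ 63 47], head=1, tail=0, size=2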